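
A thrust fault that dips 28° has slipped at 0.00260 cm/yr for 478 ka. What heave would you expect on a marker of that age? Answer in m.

dip-slip = rate × time = 0.00260 cm/yr × 478 ka = 12.43 m
heave = dip-slip × cos(dip) = 12.43 × cos(28°) = 11 m

11 m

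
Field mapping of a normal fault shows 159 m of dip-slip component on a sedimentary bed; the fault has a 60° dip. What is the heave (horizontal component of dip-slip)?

79.5 m

heave = dip-slip × cos(dip) = 159 m × cos(60°) = 79.5 m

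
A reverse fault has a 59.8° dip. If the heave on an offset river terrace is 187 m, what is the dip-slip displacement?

dip-slip = heave / cos(dip) = 187 / cos(59.8°) = 372 m

372 m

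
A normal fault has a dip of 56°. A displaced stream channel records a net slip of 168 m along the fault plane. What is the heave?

heave = dip-slip × cos(dip) = 168 m × cos(56°) = 93.9 m

93.9 m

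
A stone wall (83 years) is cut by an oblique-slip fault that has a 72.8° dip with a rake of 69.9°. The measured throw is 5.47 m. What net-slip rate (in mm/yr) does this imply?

73.5 mm/yr

dip-slip = throw / sin(dip) = 5.47 / sin(72.8°) = 5.726 m
net slip = dip-slip / sin(rake) = 5.726 / sin(69.9°) = 6.097 m
rate = 6.097 m / 83 years = 0.0735 m/yr = 73.5 mm/yr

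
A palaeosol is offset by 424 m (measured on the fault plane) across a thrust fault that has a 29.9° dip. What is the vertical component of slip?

211 m

throw = dip-slip × sin(dip) = 424 m × sin(29.9°) = 211 m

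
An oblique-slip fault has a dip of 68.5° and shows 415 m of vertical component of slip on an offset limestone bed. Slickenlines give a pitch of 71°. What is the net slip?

472 m

dip-slip = throw / sin(dip) = 415 / sin(68.5°) = 446 m
net slip = dip-slip / sin(rake) = 446 / sin(71°) = 472 m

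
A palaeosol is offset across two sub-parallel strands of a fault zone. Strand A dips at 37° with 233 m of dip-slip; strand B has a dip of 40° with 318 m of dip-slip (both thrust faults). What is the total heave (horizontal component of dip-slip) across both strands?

430 m

heave_A = 233 × cos(37°) = 186.1 m
heave_B = 318 × cos(40°) = 243.6 m
total = 186.1 + 243.6 = 430 m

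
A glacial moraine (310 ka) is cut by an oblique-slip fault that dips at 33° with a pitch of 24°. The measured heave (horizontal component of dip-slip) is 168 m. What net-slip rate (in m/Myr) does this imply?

dip-slip = heave / cos(dip) = 168 / cos(33°) = 200.3 m
net slip = dip-slip / sin(rake) = 200.3 / sin(24°) = 492.5 m
rate = 492.5 m / 310 ka = 0.00159 m/yr = 1590 m/Myr

1590 m/Myr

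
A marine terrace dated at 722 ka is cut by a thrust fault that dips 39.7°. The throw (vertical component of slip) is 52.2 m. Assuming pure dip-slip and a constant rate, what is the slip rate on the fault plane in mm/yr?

0.113 mm/yr

dip-slip = throw / sin(dip) = 52.2 m / sin(39.7°) = 81.72 m
rate = 81.72 m / 722 ka = 0.000113 m/yr = 0.113 mm/yr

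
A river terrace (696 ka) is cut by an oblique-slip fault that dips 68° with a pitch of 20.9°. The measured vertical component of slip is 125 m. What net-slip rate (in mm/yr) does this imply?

0.543 mm/yr

dip-slip = throw / sin(dip) = 125 / sin(68°) = 134.8 m
net slip = dip-slip / sin(rake) = 134.8 / sin(20.9°) = 377.9 m
rate = 377.9 m / 696 ka = 0.000543 m/yr = 0.543 mm/yr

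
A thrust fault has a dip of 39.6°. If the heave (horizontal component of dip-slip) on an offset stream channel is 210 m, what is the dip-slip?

dip-slip = heave / cos(dip) = 210 / cos(39.6°) = 273 m

273 m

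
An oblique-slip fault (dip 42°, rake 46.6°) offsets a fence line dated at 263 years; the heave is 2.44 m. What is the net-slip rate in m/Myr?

17200 m/Myr

dip-slip = heave / cos(dip) = 2.44 / cos(42°) = 3.283 m
net slip = dip-slip / sin(rake) = 3.283 / sin(46.6°) = 4.519 m
rate = 4.519 m / 263 years = 0.0172 m/yr = 17200 m/Myr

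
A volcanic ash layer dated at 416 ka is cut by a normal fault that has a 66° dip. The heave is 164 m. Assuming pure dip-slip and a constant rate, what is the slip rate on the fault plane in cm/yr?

dip-slip = heave / cos(dip) = 164 m / cos(66°) = 403.2 m
rate = 403.2 m / 416 ka = 0.000969 m/yr = 0.0969 cm/yr

0.0969 cm/yr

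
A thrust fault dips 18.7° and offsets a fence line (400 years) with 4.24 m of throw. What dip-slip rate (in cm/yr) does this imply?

3.31 cm/yr

dip-slip = throw / sin(dip) = 4.24 m / sin(18.7°) = 13.22 m
rate = 13.22 m / 400 years = 0.0331 m/yr = 3.31 cm/yr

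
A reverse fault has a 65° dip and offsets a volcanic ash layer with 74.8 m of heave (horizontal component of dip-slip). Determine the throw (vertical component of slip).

160 m

throw = heave × tan(dip) = 74.8 × tan(65°) = 160 m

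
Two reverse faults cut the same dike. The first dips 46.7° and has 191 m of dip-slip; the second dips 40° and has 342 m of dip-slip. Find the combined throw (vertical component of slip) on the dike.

359 m

throw_A = 191 × sin(46.7°) = 139 m
throw_B = 342 × sin(40°) = 219.8 m
total = 139 + 219.8 = 359 m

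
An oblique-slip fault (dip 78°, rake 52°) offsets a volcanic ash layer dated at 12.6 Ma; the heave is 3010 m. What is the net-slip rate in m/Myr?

dip-slip = heave / cos(dip) = 3010 / cos(78°) = 14480 m
net slip = dip-slip / sin(rake) = 14480 / sin(52°) = 18370 m
rate = 18370 m / 12.6 Ma = 0.00146 m/yr = 1460 m/Myr

1460 m/Myr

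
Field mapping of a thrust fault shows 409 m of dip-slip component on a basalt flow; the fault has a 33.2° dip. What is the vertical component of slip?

throw = dip-slip × sin(dip) = 409 m × sin(33.2°) = 224 m

224 m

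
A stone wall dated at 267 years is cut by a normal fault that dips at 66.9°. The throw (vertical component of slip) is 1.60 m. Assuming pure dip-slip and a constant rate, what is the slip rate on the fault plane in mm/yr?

6.51 mm/yr

dip-slip = throw / sin(dip) = 1.60 m / sin(66.9°) = 1.739 m
rate = 1.739 m / 267 years = 0.00651 m/yr = 6.51 mm/yr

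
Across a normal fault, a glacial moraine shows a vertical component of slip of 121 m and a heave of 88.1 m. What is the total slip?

net slip = √(throw² + heave²) = √(121² + 88.1²) = 150 m

150 m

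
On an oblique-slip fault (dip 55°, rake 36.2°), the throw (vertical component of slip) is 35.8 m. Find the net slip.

74 m

dip-slip = throw / sin(dip) = 35.8 / sin(55°) = 43.70 m
net slip = dip-slip / sin(rake) = 43.70 / sin(36.2°) = 74 m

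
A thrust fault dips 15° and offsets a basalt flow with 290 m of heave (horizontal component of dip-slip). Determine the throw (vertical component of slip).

77.7 m

throw = heave × tan(dip) = 290 × tan(15°) = 77.7 m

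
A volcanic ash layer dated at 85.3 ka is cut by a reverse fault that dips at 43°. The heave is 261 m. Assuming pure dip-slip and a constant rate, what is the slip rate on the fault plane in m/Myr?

dip-slip = heave / cos(dip) = 261 m / cos(43°) = 356.9 m
rate = 356.9 m / 85.3 ka = 0.00418 m/yr = 4180 m/Myr

4180 m/Myr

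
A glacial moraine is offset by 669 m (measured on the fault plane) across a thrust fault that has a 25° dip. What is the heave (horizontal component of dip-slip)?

606 m

heave = dip-slip × cos(dip) = 669 m × cos(25°) = 606 m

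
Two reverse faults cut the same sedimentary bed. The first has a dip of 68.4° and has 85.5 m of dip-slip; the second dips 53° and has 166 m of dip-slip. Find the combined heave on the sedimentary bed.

heave_A = 85.5 × cos(68.4°) = 31.47 m
heave_B = 166 × cos(53°) = 99.90 m
total = 31.47 + 99.90 = 131 m

131 m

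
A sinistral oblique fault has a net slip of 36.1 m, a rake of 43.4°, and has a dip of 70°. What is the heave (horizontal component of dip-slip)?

8.48 m

dip-slip = net slip × sin(rake) = 36.1 m × sin(43.4°) = 24.80 m
heave = dip-slip × cos(dip) = 24.80 × cos(70°) = 8.48 m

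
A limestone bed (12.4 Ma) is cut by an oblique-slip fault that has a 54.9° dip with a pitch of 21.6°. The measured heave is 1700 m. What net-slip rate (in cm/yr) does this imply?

0.0648 cm/yr

dip-slip = heave / cos(dip) = 1700 / cos(54.9°) = 2956 m
net slip = dip-slip / sin(rake) = 2956 / sin(21.6°) = 8031 m
rate = 8031 m / 12.4 Ma = 0.000648 m/yr = 0.0648 cm/yr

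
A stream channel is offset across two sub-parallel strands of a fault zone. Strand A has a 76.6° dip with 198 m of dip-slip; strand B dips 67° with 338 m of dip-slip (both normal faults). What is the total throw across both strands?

throw_A = 198 × sin(76.6°) = 192.6 m
throw_B = 338 × sin(67°) = 311.1 m
total = 192.6 + 311.1 = 504 m

504 m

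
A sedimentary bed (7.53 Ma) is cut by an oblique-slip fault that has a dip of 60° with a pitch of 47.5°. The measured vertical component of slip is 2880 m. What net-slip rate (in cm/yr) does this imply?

dip-slip = throw / sin(dip) = 2880 / sin(60°) = 3326 m
net slip = dip-slip / sin(rake) = 3326 / sin(47.5°) = 4511 m
rate = 4511 m / 7.53 Ma = 0.000599 m/yr = 0.0599 cm/yr

0.0599 cm/yr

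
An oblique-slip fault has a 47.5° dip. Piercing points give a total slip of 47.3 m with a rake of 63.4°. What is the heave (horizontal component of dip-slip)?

28.6 m

dip-slip = net slip × sin(rake) = 47.3 m × sin(63.4°) = 42.29 m
heave = dip-slip × cos(dip) = 42.29 × cos(47.5°) = 28.6 m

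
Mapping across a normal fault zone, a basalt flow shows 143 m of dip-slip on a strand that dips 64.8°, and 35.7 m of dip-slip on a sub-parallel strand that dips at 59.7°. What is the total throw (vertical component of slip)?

throw_A = 143 × sin(64.8°) = 129.4 m
throw_B = 35.7 × sin(59.7°) = 30.82 m
total = 129.4 + 30.82 = 160 m

160 m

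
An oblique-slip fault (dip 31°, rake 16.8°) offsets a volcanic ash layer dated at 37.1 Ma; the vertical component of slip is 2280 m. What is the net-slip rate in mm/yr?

0.413 mm/yr

dip-slip = throw / sin(dip) = 2280 / sin(31°) = 4427 m
net slip = dip-slip / sin(rake) = 4427 / sin(16.8°) = 15320 m
rate = 15320 m / 37.1 Ma = 0.000413 m/yr = 0.413 mm/yr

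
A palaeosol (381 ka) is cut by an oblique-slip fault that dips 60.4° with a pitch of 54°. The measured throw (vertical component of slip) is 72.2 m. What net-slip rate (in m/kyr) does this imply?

0.269 m/kyr

dip-slip = throw / sin(dip) = 72.2 / sin(60.4°) = 83.04 m
net slip = dip-slip / sin(rake) = 83.04 / sin(54°) = 102.6 m
rate = 102.6 m / 381 ka = 0.000269 m/yr = 0.269 m/kyr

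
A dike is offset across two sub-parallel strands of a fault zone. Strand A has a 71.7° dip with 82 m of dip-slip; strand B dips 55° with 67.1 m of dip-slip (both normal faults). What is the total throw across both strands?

133 m

throw_A = 82 × sin(71.7°) = 77.85 m
throw_B = 67.1 × sin(55°) = 54.97 m
total = 77.85 + 54.97 = 133 m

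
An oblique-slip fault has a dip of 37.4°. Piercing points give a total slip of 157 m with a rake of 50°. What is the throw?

73 m

dip-slip = net slip × sin(rake) = 157 m × sin(50°) = 120.3 m
throw = dip-slip × sin(dip) = 120.3 × sin(37.4°) = 73 m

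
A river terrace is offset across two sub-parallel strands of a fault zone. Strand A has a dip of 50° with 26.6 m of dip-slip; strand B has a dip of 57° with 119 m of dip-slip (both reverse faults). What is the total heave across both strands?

81.9 m

heave_A = 26.6 × cos(50°) = 17.10 m
heave_B = 119 × cos(57°) = 64.81 m
total = 17.10 + 64.81 = 81.9 m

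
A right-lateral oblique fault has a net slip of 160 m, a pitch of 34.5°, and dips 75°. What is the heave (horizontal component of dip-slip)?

23.5 m

dip-slip = net slip × sin(rake) = 160 m × sin(34.5°) = 90.62 m
heave = dip-slip × cos(dip) = 90.62 × cos(75°) = 23.5 m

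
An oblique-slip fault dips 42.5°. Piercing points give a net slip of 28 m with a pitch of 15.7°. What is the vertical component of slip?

dip-slip = net slip × sin(rake) = 28 m × sin(15.7°) = 7.577 m
throw = dip-slip × sin(dip) = 7.577 × sin(42.5°) = 5.12 m

5.12 m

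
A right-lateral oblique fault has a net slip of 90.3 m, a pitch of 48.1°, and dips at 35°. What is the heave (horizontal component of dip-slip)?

55.1 m

dip-slip = net slip × sin(rake) = 90.3 m × sin(48.1°) = 67.21 m
heave = dip-slip × cos(dip) = 67.21 × cos(35°) = 55.1 m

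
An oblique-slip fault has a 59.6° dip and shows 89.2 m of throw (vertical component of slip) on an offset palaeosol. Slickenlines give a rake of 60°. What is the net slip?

dip-slip = throw / sin(dip) = 89.2 / sin(59.6°) = 103.4 m
net slip = dip-slip / sin(rake) = 103.4 / sin(60°) = 119 m

119 m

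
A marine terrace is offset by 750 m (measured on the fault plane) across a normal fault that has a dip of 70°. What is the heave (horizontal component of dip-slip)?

257 m

heave = dip-slip × cos(dip) = 750 m × cos(70°) = 257 m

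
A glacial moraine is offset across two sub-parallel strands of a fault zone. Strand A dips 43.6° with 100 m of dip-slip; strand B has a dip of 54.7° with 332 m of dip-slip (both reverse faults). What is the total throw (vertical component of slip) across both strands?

throw_A = 100 × sin(43.6°) = 68.96 m
throw_B = 332 × sin(54.7°) = 271 m
total = 68.96 + 271 = 340 m

340 m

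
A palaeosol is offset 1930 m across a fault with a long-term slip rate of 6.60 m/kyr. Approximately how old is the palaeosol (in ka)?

292 ka

age = offset / rate = 1930 m / (6.60 m/kyr) = 292000 yr = 292 ka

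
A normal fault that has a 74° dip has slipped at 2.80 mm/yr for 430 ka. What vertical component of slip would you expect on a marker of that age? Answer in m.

1160 m

dip-slip = rate × time = 2.80 mm/yr × 430 ka = 1204 m
throw = dip-slip × sin(dip) = 1204 × sin(74°) = 1160 m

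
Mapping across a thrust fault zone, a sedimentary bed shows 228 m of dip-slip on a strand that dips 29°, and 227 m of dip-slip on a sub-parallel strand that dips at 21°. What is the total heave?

411 m

heave_A = 228 × cos(29°) = 199.4 m
heave_B = 227 × cos(21°) = 211.9 m
total = 199.4 + 211.9 = 411 m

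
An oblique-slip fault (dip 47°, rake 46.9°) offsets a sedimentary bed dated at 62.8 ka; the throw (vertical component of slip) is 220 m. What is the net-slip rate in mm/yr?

dip-slip = throw / sin(dip) = 220 / sin(47°) = 300.8 m
net slip = dip-slip / sin(rake) = 300.8 / sin(46.9°) = 412 m
rate = 412 m / 62.8 ka = 0.00656 m/yr = 6.56 mm/yr

6.56 mm/yr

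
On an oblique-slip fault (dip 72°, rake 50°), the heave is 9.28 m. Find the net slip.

39.2 m

dip-slip = heave / cos(dip) = 9.28 / cos(72°) = 30.03 m
net slip = dip-slip / sin(rake) = 30.03 / sin(50°) = 39.2 m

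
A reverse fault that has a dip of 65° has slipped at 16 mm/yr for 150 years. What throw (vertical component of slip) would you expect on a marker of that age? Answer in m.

dip-slip = rate × time = 16 mm/yr × 150 years = 2.400 m
throw = dip-slip × sin(dip) = 2.400 × sin(65°) = 2.18 m

2.18 m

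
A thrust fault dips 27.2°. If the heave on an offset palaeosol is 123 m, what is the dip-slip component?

138 m

dip-slip = heave / cos(dip) = 123 / cos(27.2°) = 138 m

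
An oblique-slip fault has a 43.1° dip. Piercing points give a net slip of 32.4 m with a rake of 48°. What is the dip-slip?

24.1 m

dip-slip = net slip × sin(rake) = 32.4 m × sin(48°) = 24.1 m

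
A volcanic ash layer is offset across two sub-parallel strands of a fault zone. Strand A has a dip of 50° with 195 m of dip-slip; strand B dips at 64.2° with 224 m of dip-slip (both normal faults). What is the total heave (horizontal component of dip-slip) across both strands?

heave_A = 195 × cos(50°) = 125.3 m
heave_B = 224 × cos(64.2°) = 97.49 m
total = 125.3 + 97.49 = 223 m

223 m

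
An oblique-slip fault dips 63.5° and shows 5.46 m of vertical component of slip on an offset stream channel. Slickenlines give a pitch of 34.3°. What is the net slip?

dip-slip = throw / sin(dip) = 5.46 / sin(63.5°) = 6.101 m
net slip = dip-slip / sin(rake) = 6.101 / sin(34.3°) = 10.8 m

10.8 m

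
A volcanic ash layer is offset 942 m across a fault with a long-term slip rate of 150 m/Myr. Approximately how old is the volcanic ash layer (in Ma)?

6.28 Ma

age = offset / rate = 942 m / (150 m/Myr) = 6.28e+06 yr = 6.28 Ma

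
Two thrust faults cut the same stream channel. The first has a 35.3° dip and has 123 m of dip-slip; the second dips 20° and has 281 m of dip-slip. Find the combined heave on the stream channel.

364 m

heave_A = 123 × cos(35.3°) = 100.4 m
heave_B = 281 × cos(20°) = 264.1 m
total = 100.4 + 264.1 = 364 m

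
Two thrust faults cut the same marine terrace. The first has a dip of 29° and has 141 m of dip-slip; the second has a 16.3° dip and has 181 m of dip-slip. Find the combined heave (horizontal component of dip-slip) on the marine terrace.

297 m

heave_A = 141 × cos(29°) = 123.3 m
heave_B = 181 × cos(16.3°) = 173.7 m
total = 123.3 + 173.7 = 297 m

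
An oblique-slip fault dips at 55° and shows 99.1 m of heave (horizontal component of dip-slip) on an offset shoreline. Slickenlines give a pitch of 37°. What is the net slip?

dip-slip = heave / cos(dip) = 99.1 / cos(55°) = 172.8 m
net slip = dip-slip / sin(rake) = 172.8 / sin(37°) = 287 m

287 m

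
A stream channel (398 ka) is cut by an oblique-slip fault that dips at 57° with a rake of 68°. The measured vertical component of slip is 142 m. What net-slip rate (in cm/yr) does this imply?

dip-slip = throw / sin(dip) = 142 / sin(57°) = 169.3 m
net slip = dip-slip / sin(rake) = 169.3 / sin(68°) = 182.6 m
rate = 182.6 m / 398 ka = 0.000459 m/yr = 0.0459 cm/yr

0.0459 cm/yr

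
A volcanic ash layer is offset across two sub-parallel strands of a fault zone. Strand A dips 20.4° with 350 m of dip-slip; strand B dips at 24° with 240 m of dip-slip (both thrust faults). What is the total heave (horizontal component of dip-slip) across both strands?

547 m

heave_A = 350 × cos(20.4°) = 328 m
heave_B = 240 × cos(24°) = 219.3 m
total = 328 + 219.3 = 547 m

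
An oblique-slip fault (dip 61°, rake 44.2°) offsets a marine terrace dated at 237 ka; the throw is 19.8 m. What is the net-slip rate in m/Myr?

dip-slip = throw / sin(dip) = 19.8 / sin(61°) = 22.64 m
net slip = dip-slip / sin(rake) = 22.64 / sin(44.2°) = 32.47 m
rate = 32.47 m / 237 ka = 0.000137 m/yr = 137 m/Myr

137 m/Myr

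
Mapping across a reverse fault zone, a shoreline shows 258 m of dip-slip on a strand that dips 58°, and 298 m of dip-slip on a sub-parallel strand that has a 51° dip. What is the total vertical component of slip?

throw_A = 258 × sin(58°) = 218.8 m
throw_B = 298 × sin(51°) = 231.6 m
total = 218.8 + 231.6 = 450 m

450 m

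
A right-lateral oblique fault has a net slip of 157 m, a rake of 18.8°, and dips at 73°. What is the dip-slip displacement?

50.6 m

dip-slip = net slip × sin(rake) = 157 m × sin(18.8°) = 50.6 m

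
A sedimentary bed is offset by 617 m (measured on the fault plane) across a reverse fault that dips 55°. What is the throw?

throw = dip-slip × sin(dip) = 617 m × sin(55°) = 505 m

505 m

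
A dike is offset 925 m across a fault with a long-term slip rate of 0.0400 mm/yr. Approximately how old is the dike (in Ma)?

age = offset / rate = 925 m / (0.0400 mm/yr) = 2.31e+07 yr = 23.1 Ma

23.1 Ma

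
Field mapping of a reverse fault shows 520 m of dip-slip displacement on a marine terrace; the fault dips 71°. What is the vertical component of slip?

throw = dip-slip × sin(dip) = 520 m × sin(71°) = 492 m

492 m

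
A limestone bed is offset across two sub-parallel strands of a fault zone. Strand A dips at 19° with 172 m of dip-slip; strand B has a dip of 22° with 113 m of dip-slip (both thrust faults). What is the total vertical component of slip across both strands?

98.3 m

throw_A = 172 × sin(19°) = 56 m
throw_B = 113 × sin(22°) = 42.33 m
total = 56 + 42.33 = 98.3 m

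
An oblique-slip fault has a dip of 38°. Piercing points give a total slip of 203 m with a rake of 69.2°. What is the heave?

dip-slip = net slip × sin(rake) = 203 m × sin(69.2°) = 189.8 m
heave = dip-slip × cos(dip) = 189.8 × cos(38°) = 150 m

150 m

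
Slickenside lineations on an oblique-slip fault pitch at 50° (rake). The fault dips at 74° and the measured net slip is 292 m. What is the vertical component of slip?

dip-slip = net slip × sin(rake) = 292 m × sin(50°) = 223.7 m
throw = dip-slip × sin(dip) = 223.7 × sin(74°) = 215 m

215 m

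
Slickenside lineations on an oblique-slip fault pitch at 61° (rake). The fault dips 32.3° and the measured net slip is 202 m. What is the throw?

94.4 m

dip-slip = net slip × sin(rake) = 202 m × sin(61°) = 176.7 m
throw = dip-slip × sin(dip) = 176.7 × sin(32.3°) = 94.4 m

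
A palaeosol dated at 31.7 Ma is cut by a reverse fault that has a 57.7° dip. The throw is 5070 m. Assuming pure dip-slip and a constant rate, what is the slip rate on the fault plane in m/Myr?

dip-slip = throw / sin(dip) = 5070 m / sin(57.7°) = 5998 m
rate = 5998 m / 31.7 Ma = 0.000189 m/yr = 189 m/Myr

189 m/Myr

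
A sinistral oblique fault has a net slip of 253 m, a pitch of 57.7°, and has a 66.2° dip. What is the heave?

dip-slip = net slip × sin(rake) = 253 m × sin(57.7°) = 213.9 m
heave = dip-slip × cos(dip) = 213.9 × cos(66.2°) = 86.3 m

86.3 m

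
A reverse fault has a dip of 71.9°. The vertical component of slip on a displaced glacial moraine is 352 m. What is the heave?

115 m

heave = throw / tan(dip) = 352 / tan(71.9°) = 115 m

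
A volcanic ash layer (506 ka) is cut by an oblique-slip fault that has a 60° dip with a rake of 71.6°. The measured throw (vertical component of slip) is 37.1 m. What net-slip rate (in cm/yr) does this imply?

dip-slip = throw / sin(dip) = 37.1 / sin(60°) = 42.84 m
net slip = dip-slip / sin(rake) = 42.84 / sin(71.6°) = 45.15 m
rate = 45.15 m / 506 ka = 0.0000892 m/yr = 0.00892 cm/yr

0.00892 cm/yr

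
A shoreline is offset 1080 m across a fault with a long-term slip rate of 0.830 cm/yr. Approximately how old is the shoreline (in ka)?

130 ka

age = offset / rate = 1080 m / (0.830 cm/yr) = 130000 yr = 130 ka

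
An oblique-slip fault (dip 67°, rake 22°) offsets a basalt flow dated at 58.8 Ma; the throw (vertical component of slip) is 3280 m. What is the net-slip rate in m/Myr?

162 m/Myr

dip-slip = throw / sin(dip) = 3280 / sin(67°) = 3563 m
net slip = dip-slip / sin(rake) = 3563 / sin(22°) = 9512 m
rate = 9512 m / 58.8 Ma = 0.000162 m/yr = 162 m/Myr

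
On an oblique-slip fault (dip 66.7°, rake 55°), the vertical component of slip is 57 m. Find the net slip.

dip-slip = throw / sin(dip) = 57 / sin(66.7°) = 62.06 m
net slip = dip-slip / sin(rake) = 62.06 / sin(55°) = 75.8 m

75.8 m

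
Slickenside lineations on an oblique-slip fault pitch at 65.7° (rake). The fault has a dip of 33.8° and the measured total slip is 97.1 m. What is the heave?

dip-slip = net slip × sin(rake) = 97.1 m × sin(65.7°) = 88.50 m
heave = dip-slip × cos(dip) = 88.50 × cos(33.8°) = 73.5 m

73.5 m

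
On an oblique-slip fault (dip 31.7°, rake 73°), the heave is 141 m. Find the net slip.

dip-slip = heave / cos(dip) = 141 / cos(31.7°) = 165.7 m
net slip = dip-slip / sin(rake) = 165.7 / sin(73°) = 173 m

173 m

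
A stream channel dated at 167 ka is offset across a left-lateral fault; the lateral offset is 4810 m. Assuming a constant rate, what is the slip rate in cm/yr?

2.88 cm/yr

rate = 4810 m / 167 ka = 0.0288 m/yr = 2.88 cm/yr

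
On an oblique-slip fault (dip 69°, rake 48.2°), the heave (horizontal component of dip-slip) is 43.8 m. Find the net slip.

dip-slip = heave / cos(dip) = 43.8 / cos(69°) = 122.2 m
net slip = dip-slip / sin(rake) = 122.2 / sin(48.2°) = 164 m

164 m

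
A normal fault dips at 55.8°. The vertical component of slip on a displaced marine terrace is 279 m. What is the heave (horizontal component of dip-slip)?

heave = throw / tan(dip) = 279 / tan(55.8°) = 190 m

190 m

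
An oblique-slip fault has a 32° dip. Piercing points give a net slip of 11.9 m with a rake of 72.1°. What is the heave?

dip-slip = net slip × sin(rake) = 11.9 m × sin(72.1°) = 11.32 m
heave = dip-slip × cos(dip) = 11.32 × cos(32°) = 9.60 m

9.60 m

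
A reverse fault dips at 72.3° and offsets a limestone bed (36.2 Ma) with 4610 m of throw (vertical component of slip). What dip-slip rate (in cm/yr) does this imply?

dip-slip = throw / sin(dip) = 4610 m / sin(72.3°) = 4839 m
rate = 4839 m / 36.2 Ma = 0.000134 m/yr = 0.0134 cm/yr

0.0134 cm/yr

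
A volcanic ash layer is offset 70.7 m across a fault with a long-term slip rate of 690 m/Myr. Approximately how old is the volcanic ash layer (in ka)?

age = offset / rate = 70.7 m / (690 m/Myr) = 102000 yr = 102 ka

102 ka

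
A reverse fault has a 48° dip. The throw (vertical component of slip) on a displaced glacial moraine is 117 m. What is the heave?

heave = throw / tan(dip) = 117 / tan(48°) = 105 m

105 m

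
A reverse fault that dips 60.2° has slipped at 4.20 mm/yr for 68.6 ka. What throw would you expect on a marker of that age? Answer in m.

dip-slip = rate × time = 4.20 mm/yr × 68.6 ka = 288.1 m
throw = dip-slip × sin(dip) = 288.1 × sin(60.2°) = 250 m

250 m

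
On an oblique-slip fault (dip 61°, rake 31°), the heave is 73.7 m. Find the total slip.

295 m

dip-slip = heave / cos(dip) = 73.7 / cos(61°) = 152 m
net slip = dip-slip / sin(rake) = 152 / sin(31°) = 295 m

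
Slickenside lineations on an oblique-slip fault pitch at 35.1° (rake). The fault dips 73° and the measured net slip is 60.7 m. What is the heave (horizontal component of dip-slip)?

dip-slip = net slip × sin(rake) = 60.7 m × sin(35.1°) = 34.90 m
heave = dip-slip × cos(dip) = 34.90 × cos(73°) = 10.2 m

10.2 m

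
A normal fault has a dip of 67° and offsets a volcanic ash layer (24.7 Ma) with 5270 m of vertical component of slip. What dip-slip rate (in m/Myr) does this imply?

232 m/Myr

dip-slip = throw / sin(dip) = 5270 m / sin(67°) = 5725 m
rate = 5725 m / 24.7 Ma = 0.000232 m/yr = 232 m/Myr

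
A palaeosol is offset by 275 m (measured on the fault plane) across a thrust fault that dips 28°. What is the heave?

243 m

heave = dip-slip × cos(dip) = 275 m × cos(28°) = 243 m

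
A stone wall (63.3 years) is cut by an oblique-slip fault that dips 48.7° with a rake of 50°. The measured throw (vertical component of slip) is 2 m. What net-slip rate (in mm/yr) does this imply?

dip-slip = throw / sin(dip) = 2 / sin(48.7°) = 2.662 m
net slip = dip-slip / sin(rake) = 2.662 / sin(50°) = 3.475 m
rate = 3.475 m / 63.3 years = 0.0549 m/yr = 54.9 mm/yr

54.9 mm/yr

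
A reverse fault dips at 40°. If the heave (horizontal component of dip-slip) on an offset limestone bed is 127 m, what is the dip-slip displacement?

166 m

dip-slip = heave / cos(dip) = 127 / cos(40°) = 166 m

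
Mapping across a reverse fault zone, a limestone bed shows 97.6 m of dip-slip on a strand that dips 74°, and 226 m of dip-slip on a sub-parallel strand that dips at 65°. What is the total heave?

heave_A = 97.6 × cos(74°) = 26.90 m
heave_B = 226 × cos(65°) = 95.51 m
total = 26.90 + 95.51 = 122 m

122 m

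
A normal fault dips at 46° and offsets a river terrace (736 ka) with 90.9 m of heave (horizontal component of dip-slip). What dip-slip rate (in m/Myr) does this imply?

178 m/Myr

dip-slip = heave / cos(dip) = 90.9 m / cos(46°) = 130.9 m
rate = 130.9 m / 736 ka = 0.000178 m/yr = 178 m/Myr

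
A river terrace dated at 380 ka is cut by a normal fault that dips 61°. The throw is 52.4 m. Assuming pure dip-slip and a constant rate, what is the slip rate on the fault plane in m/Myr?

dip-slip = throw / sin(dip) = 52.4 m / sin(61°) = 59.91 m
rate = 59.91 m / 380 ka = 0.000158 m/yr = 158 m/Myr

158 m/Myr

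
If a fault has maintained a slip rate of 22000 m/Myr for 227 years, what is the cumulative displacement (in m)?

4.99 m

slip = rate × time = 22000 m/Myr × 227 years = 4.99 m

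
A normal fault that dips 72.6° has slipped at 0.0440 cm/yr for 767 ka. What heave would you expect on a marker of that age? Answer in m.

dip-slip = rate × time = 0.0440 cm/yr × 767 ka = 337.5 m
heave = dip-slip × cos(dip) = 337.5 × cos(72.6°) = 101 m

101 m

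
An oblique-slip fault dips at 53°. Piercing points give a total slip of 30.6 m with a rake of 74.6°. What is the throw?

23.6 m

dip-slip = net slip × sin(rake) = 30.6 m × sin(74.6°) = 29.50 m
throw = dip-slip × sin(dip) = 29.50 × sin(53°) = 23.6 m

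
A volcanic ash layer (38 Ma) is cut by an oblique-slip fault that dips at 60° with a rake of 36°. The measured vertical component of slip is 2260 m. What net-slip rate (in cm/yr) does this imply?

dip-slip = throw / sin(dip) = 2260 / sin(60°) = 2610 m
net slip = dip-slip / sin(rake) = 2610 / sin(36°) = 4440 m
rate = 4440 m / 38 Ma = 0.000117 m/yr = 0.0117 cm/yr

0.0117 cm/yr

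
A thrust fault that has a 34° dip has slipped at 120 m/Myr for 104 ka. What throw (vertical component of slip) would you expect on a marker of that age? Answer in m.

dip-slip = rate × time = 120 m/Myr × 104 ka = 12.48 m
throw = dip-slip × sin(dip) = 12.48 × sin(34°) = 6.98 m

6.98 m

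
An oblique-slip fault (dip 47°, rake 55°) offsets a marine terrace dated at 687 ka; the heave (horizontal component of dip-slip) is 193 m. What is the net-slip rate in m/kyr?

0.503 m/kyr

dip-slip = heave / cos(dip) = 193 / cos(47°) = 283 m
net slip = dip-slip / sin(rake) = 283 / sin(55°) = 345.5 m
rate = 345.5 m / 687 ka = 0.000503 m/yr = 0.503 m/kyr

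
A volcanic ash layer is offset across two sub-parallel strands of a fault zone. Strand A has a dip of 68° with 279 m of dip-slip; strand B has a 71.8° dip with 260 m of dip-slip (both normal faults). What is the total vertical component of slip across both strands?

506 m

throw_A = 279 × sin(68°) = 258.7 m
throw_B = 260 × sin(71.8°) = 247 m
total = 258.7 + 247 = 506 m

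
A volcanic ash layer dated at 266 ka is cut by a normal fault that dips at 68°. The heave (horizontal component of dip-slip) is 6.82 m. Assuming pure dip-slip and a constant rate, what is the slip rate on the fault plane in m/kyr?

dip-slip = heave / cos(dip) = 6.82 m / cos(68°) = 18.21 m
rate = 18.21 m / 266 ka = 0.0000684 m/yr = 0.0684 m/kyr

0.0684 m/kyr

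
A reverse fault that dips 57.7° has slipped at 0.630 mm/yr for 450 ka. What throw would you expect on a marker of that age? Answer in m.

dip-slip = rate × time = 0.630 mm/yr × 450 ka = 283.5 m
throw = dip-slip × sin(dip) = 283.5 × sin(57.7°) = 240 m

240 m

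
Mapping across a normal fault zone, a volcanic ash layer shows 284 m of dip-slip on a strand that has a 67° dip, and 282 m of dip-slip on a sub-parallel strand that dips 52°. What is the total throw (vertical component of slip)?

throw_A = 284 × sin(67°) = 261.4 m
throw_B = 282 × sin(52°) = 222.2 m
total = 261.4 + 222.2 = 484 m

484 m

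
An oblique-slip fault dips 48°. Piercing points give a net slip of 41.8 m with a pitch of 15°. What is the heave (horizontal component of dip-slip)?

7.24 m

dip-slip = net slip × sin(rake) = 41.8 m × sin(15°) = 10.82 m
heave = dip-slip × cos(dip) = 10.82 × cos(48°) = 7.24 m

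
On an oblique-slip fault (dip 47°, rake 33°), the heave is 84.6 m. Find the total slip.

228 m

dip-slip = heave / cos(dip) = 84.6 / cos(47°) = 124 m
net slip = dip-slip / sin(rake) = 124 / sin(33°) = 228 m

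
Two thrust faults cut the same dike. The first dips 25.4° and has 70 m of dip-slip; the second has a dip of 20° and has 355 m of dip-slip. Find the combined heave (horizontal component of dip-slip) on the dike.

heave_A = 70 × cos(25.4°) = 63.23 m
heave_B = 355 × cos(20°) = 333.6 m
total = 63.23 + 333.6 = 397 m

397 m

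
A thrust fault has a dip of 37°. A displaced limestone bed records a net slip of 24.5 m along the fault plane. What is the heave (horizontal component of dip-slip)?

19.6 m

heave = dip-slip × cos(dip) = 24.5 m × cos(37°) = 19.6 m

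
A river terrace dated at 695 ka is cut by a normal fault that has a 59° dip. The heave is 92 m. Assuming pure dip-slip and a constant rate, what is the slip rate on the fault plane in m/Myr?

257 m/Myr

dip-slip = heave / cos(dip) = 92 m / cos(59°) = 178.6 m
rate = 178.6 m / 695 ka = 0.000257 m/yr = 257 m/Myr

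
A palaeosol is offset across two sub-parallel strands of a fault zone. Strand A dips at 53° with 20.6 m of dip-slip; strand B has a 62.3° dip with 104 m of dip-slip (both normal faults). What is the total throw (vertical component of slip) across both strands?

throw_A = 20.6 × sin(53°) = 16.45 m
throw_B = 104 × sin(62.3°) = 92.08 m
total = 16.45 + 92.08 = 109 m

109 m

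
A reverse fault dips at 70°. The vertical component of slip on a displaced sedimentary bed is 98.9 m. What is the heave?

heave = throw / tan(dip) = 98.9 / tan(70°) = 36 m

36 m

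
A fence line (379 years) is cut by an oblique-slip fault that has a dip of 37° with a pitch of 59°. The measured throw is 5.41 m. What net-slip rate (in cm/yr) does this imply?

dip-slip = throw / sin(dip) = 5.41 / sin(37°) = 8.989 m
net slip = dip-slip / sin(rake) = 8.989 / sin(59°) = 10.49 m
rate = 10.49 m / 379 years = 0.0277 m/yr = 2.77 cm/yr

2.77 cm/yr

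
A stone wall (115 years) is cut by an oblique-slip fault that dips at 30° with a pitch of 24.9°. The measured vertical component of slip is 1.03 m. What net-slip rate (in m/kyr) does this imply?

42.5 m/kyr

dip-slip = throw / sin(dip) = 1.03 / sin(30°) = 2.060 m
net slip = dip-slip / sin(rake) = 2.060 / sin(24.9°) = 4.893 m
rate = 4.893 m / 115 years = 0.0425 m/yr = 42.5 m/kyr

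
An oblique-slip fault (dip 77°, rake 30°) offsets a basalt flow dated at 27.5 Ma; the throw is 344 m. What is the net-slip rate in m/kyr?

0.0257 m/kyr

dip-slip = throw / sin(dip) = 344 / sin(77°) = 353 m
net slip = dip-slip / sin(rake) = 353 / sin(30°) = 706.1 m
rate = 706.1 m / 27.5 Ma = 0.0000257 m/yr = 0.0257 m/kyr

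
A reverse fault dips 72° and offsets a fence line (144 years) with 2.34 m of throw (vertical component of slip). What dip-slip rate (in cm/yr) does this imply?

dip-slip = throw / sin(dip) = 2.34 m / sin(72°) = 2.460 m
rate = 2.460 m / 144 years = 0.0171 m/yr = 1.71 cm/yr

1.71 cm/yr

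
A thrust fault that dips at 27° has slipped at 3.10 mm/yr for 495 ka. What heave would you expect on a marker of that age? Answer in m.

1370 m

dip-slip = rate × time = 3.10 mm/yr × 495 ka = 1534 m
heave = dip-slip × cos(dip) = 1534 × cos(27°) = 1370 m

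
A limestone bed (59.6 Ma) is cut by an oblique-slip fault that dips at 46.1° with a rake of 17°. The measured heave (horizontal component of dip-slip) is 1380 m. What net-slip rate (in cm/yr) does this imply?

dip-slip = heave / cos(dip) = 1380 / cos(46.1°) = 1990 m
net slip = dip-slip / sin(rake) = 1990 / sin(17°) = 6807 m
rate = 6807 m / 59.6 Ma = 0.000114 m/yr = 0.0114 cm/yr

0.0114 cm/yr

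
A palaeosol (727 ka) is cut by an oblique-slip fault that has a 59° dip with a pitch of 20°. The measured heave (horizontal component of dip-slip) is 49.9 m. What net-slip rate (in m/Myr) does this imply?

390 m/Myr

dip-slip = heave / cos(dip) = 49.9 / cos(59°) = 96.89 m
net slip = dip-slip / sin(rake) = 96.89 / sin(20°) = 283.3 m
rate = 283.3 m / 727 ka = 0.000390 m/yr = 390 m/Myr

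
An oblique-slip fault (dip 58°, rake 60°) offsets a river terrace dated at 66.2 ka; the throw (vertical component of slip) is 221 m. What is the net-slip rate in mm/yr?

dip-slip = throw / sin(dip) = 221 / sin(58°) = 260.6 m
net slip = dip-slip / sin(rake) = 260.6 / sin(60°) = 300.9 m
rate = 300.9 m / 66.2 ka = 0.00455 m/yr = 4.55 mm/yr

4.55 mm/yr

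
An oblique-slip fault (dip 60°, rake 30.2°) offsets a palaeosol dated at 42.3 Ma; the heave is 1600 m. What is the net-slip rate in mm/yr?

dip-slip = heave / cos(dip) = 1600 / cos(60°) = 3200 m
net slip = dip-slip / sin(rake) = 3200 / sin(30.2°) = 6362 m
rate = 6362 m / 42.3 Ma = 0.000150 m/yr = 0.150 mm/yr

0.150 mm/yr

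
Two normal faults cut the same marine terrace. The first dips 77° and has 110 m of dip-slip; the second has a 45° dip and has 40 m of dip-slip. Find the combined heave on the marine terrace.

53 m

heave_A = 110 × cos(77°) = 24.74 m
heave_B = 40 × cos(45°) = 28.28 m
total = 24.74 + 28.28 = 53 m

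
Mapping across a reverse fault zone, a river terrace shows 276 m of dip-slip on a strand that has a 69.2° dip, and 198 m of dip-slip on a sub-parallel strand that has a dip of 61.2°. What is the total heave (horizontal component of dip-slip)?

heave_A = 276 × cos(69.2°) = 98.01 m
heave_B = 198 × cos(61.2°) = 95.39 m
total = 98.01 + 95.39 = 193 m

193 m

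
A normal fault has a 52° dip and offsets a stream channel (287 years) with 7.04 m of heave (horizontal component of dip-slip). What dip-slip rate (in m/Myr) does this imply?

dip-slip = heave / cos(dip) = 7.04 m / cos(52°) = 11.43 m
rate = 11.43 m / 287 years = 0.0398 m/yr = 39800 m/Myr

39800 m/Myr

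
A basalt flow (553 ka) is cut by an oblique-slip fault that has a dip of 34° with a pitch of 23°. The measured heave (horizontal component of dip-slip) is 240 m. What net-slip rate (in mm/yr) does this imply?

1.34 mm/yr

dip-slip = heave / cos(dip) = 240 / cos(34°) = 289.5 m
net slip = dip-slip / sin(rake) = 289.5 / sin(23°) = 740.9 m
rate = 740.9 m / 553 ka = 0.00134 m/yr = 1.34 mm/yr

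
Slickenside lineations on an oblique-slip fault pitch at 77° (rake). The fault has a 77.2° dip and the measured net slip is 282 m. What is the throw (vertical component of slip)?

268 m

dip-slip = net slip × sin(rake) = 282 m × sin(77°) = 274.8 m
throw = dip-slip × sin(dip) = 274.8 × sin(77.2°) = 268 m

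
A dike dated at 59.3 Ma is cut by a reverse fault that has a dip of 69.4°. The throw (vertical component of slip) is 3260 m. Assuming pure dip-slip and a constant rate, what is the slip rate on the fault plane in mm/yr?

dip-slip = throw / sin(dip) = 3260 m / sin(69.4°) = 3483 m
rate = 3483 m / 59.3 Ma = 0.0000587 m/yr = 0.0587 mm/yr

0.0587 mm/yr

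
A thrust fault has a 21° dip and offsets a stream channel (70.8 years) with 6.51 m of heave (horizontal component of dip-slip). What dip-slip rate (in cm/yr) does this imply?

9.85 cm/yr

dip-slip = heave / cos(dip) = 6.51 m / cos(21°) = 6.973 m
rate = 6.973 m / 70.8 years = 0.0985 m/yr = 9.85 cm/yr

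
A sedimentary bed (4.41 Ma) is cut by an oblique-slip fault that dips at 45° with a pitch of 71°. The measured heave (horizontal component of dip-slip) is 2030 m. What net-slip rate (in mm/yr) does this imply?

0.688 mm/yr

dip-slip = heave / cos(dip) = 2030 / cos(45°) = 2871 m
net slip = dip-slip / sin(rake) = 2871 / sin(71°) = 3036 m
rate = 3036 m / 4.41 Ma = 0.000688 m/yr = 0.688 mm/yr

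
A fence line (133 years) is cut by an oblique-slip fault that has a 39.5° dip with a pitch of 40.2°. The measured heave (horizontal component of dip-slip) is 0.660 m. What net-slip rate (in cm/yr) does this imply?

dip-slip = heave / cos(dip) = 0.660 / cos(39.5°) = 0.8553 m
net slip = dip-slip / sin(rake) = 0.8553 / sin(40.2°) = 1.325 m
rate = 1.325 m / 133 years = 0.00996 m/yr = 0.996 cm/yr

0.996 cm/yr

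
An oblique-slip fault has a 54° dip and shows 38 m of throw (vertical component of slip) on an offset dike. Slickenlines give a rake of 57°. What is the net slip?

dip-slip = throw / sin(dip) = 38 / sin(54°) = 46.97 m
net slip = dip-slip / sin(rake) = 46.97 / sin(57°) = 56 m

56 m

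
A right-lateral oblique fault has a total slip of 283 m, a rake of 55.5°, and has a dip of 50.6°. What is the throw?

180 m

dip-slip = net slip × sin(rake) = 283 m × sin(55.5°) = 233.2 m
throw = dip-slip × sin(dip) = 233.2 × sin(50.6°) = 180 m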